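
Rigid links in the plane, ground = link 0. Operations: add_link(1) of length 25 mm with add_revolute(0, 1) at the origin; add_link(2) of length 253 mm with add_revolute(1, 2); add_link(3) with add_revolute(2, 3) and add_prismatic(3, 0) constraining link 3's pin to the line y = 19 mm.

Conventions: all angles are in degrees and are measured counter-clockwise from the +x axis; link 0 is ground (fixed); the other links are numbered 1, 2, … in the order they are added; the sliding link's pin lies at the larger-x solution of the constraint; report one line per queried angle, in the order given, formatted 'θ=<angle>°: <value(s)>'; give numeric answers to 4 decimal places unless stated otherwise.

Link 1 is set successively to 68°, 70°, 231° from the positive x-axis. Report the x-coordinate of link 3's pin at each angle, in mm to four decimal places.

geometry: r = 25 mm, L = 253 mm, e = 19 mm
θ=68°: crank pin P = (r cos θ, r sin θ) = (9.365165, 23.179596)
θ=68°: h = r sin θ − e = 23.179596 − 19 = 4.179596
θ=68°: x = r cos θ + √(L² − h²) = 9.365165 + 252.965474 = 262.330639
θ=70°: crank pin P = (r cos θ, r sin θ) = (8.550504, 23.492316)
θ=70°: h = r sin θ − e = 23.492316 − 19 = 4.492316
θ=70°: x = r cos θ + √(L² − h²) = 8.550504 + 252.960114 = 261.510617
θ=231°: crank pin P = (r cos θ, r sin θ) = (-15.733010, -19.428649)
θ=231°: h = r sin θ − e = -19.428649 − 19 = -38.428649
θ=231°: x = r cos θ + √(L² − h²) = -15.733010 + 250.064470 = 234.331460

θ=68°: 262.3306
θ=70°: 261.5106
θ=231°: 234.3315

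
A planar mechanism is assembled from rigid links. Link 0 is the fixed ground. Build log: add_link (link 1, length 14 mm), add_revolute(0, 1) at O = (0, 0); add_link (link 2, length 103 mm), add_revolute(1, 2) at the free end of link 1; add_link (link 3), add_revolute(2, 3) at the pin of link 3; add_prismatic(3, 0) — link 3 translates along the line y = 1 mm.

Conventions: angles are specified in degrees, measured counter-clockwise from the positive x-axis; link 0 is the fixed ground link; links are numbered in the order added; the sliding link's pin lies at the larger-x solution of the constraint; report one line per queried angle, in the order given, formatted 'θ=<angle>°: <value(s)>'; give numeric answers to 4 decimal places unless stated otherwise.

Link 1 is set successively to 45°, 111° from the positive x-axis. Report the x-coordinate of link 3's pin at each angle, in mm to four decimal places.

geometry: r = 14 mm, L = 103 mm, e = 1 mm
θ=45°: crank pin P = (r cos θ, r sin θ) = (9.899495, 9.899495)
θ=45°: h = r sin θ − e = 9.899495 − 1 = 8.899495
θ=45°: x = r cos θ + √(L² − h²) = 9.899495 + 102.614809 = 112.514304
θ=111°: crank pin P = (r cos θ, r sin θ) = (-5.017151, 13.070126)
θ=111°: h = r sin θ − e = 13.070126 − 1 = 12.070126
θ=111°: x = r cos θ + √(L² − h²) = -5.017151 + 102.290332 = 97.273181

θ=45°: 112.5143
θ=111°: 97.2732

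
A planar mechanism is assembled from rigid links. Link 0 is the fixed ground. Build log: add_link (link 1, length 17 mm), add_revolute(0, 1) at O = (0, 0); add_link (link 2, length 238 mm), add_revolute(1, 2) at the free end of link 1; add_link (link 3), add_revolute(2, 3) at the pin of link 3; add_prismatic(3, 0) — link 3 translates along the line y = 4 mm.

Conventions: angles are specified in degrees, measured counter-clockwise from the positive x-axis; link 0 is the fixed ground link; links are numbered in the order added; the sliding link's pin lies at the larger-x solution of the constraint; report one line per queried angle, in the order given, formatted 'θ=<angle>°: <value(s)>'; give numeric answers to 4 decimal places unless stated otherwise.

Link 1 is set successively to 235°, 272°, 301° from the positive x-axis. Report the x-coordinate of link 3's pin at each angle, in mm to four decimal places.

geometry: r = 17 mm, L = 238 mm, e = 4 mm
θ=235°: crank pin P = (r cos θ, r sin θ) = (-9.750799, -13.925585)
θ=235°: h = r sin θ − e = -13.925585 − 4 = -17.925585
θ=235°: x = r cos θ + √(L² − h²) = -9.750799 + 237.323984 = 227.573185
θ=272°: crank pin P = (r cos θ, r sin θ) = (0.593291, -16.989644)
θ=272°: h = r sin θ − e = -16.989644 − 4 = -20.989644
θ=272°: x = r cos θ + √(L² − h²) = 0.593291 + 237.072636 = 237.665928
θ=301°: crank pin P = (r cos θ, r sin θ) = (8.755647, -14.571844)
θ=301°: h = r sin θ − e = -14.571844 − 4 = -18.571844
θ=301°: x = r cos θ + √(L² − h²) = 8.755647 + 237.274286 = 246.029933

θ=235°: 227.5732
θ=272°: 237.6659
θ=301°: 246.0299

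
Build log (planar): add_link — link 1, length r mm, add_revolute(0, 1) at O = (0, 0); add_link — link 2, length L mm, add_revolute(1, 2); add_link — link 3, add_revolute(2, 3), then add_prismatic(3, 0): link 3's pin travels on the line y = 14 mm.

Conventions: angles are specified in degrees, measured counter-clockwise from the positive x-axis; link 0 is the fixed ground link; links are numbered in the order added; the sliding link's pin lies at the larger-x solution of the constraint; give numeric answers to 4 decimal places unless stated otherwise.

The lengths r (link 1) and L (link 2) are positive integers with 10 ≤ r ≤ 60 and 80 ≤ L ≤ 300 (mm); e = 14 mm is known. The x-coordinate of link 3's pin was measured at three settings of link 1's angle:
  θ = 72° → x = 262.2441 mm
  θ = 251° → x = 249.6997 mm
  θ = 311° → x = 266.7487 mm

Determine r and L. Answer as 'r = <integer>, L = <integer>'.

constraint per measurement: (x − r cos θ)² + (r sin θ − e)² = L²
subtracting the θ₁ and θ₂ equations cancels the r² and L² terms:
r = (x₁² − x₂²) / (2[(x₁cos θ₁ + e sin θ₁) − (x₂cos θ₂ + e sin θ₂)]) = 16.9999 → r = 17
L² = (x₁ − r cos θ₁)² + (r sin θ₁ − e)² = 66048.9770 → L = 257.0000 → L = 257
check at θ₃=311°: x = 266.7487 (printed 266.7487) ✓

r = 17, L = 257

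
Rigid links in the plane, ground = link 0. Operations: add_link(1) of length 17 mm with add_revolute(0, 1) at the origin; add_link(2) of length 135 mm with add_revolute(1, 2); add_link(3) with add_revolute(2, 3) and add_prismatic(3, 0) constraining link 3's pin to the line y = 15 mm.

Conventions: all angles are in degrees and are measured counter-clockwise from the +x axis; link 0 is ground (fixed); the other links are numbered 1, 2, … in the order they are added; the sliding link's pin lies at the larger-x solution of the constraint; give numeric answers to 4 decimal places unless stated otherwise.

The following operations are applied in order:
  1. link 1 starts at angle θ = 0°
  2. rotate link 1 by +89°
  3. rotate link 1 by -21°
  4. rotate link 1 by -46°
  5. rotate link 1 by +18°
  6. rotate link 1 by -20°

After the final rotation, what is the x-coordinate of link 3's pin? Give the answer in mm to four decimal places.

geometry: r = 17 mm, L = 135 mm, e = 15 mm; θ starts at 0°
rotate link 1 by +89°: θ ← 0° +89° = 89°
rotate link 1 by -21°: θ ← 89° -21° = 68°
rotate link 1 by -46°: θ ← 68° -46° = 22°
rotate link 1 by +18°: θ ← 22° +18° = 40°
rotate link 1 by -20°: θ ← 40° -20° = 20°
crank pin P = (r cos θ, r sin θ) = (15.974775, 5.814342)
h = r sin θ − e = 5.814342 − 15 = -9.185658
x = r cos θ + √(L² − h²) = 15.974775 + 134.687133 = 150.661907

150.6619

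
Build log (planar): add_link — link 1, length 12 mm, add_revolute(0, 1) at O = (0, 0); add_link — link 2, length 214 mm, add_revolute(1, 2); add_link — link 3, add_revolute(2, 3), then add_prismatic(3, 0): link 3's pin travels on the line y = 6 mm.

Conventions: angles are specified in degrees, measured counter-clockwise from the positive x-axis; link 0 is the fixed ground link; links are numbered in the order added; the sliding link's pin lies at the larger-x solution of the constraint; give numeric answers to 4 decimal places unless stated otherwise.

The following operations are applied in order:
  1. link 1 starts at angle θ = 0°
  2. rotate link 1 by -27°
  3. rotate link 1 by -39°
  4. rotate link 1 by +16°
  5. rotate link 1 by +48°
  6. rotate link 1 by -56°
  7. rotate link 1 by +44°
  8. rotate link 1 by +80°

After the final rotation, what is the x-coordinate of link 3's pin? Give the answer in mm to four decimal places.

geometry: r = 12 mm, L = 214 mm, e = 6 mm; θ starts at 0°
rotate link 1 by -27°: θ ← 0° -27° = -27°
rotate link 1 by -39°: θ ← -27° -39° = -66°
rotate link 1 by +16°: θ ← -66° +16° = -50°
rotate link 1 by +48°: θ ← -50° +48° = -2°
rotate link 1 by -56°: θ ← -2° -56° = -58°
rotate link 1 by +44°: θ ← -58° +44° = -14°
rotate link 1 by +80°: θ ← -14° +80° = 66°
crank pin P = (r cos θ, r sin θ) = (4.880840, 10.962545)
h = r sin θ − e = 10.962545 − 6 = 4.962545
x = r cos θ + √(L² − h²) = 4.880840 + 213.942453 = 218.823293

218.8233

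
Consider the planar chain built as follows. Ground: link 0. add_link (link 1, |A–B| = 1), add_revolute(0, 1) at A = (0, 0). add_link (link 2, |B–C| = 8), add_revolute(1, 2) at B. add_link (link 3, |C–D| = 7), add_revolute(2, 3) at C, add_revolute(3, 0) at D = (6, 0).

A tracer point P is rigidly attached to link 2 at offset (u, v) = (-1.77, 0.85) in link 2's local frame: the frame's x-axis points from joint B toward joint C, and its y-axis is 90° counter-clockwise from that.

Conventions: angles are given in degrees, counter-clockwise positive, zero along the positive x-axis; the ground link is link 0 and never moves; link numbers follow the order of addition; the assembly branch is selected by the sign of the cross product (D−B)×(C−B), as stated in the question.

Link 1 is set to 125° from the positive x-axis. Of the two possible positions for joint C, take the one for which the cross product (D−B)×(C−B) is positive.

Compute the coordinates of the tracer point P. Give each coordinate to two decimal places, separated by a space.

A=(0,0), D=(6.00,0)
B = A + 1.00·(cos125°, sin125°) = (-0.5736, 0.8192)
|BD| = 6.6244
circle(B,8.00) ∩ circle(D,7.00): a=4.4444, h=6.6519
  candidates: C₊=(4.6592,6.8704) cross=44.065; C₋=(3.0141,-6.3312) cross=-44.065
  branch + wants cross > 0 → take C=(4.6592,6.8704) (cross=44.065)
ex = (C−B)/|BC| = (0.6541,0.7564); ey = (-0.7564,0.6541)
P = B + -1.77·ex + 0.85·ey = (-2.3743,0.0363)

-2.37 0.04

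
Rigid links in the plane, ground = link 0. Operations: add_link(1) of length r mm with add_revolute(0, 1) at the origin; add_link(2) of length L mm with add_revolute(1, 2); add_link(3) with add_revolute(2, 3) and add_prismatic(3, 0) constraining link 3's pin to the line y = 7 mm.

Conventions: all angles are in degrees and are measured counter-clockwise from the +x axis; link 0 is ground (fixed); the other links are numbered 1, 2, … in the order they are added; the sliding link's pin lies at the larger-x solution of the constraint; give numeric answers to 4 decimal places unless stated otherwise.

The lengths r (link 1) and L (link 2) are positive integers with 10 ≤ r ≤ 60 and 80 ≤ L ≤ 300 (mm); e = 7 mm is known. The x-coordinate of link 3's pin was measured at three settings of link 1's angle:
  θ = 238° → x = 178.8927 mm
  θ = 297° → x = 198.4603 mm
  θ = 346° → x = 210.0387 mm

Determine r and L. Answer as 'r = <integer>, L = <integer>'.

constraint per measurement: (x − r cos θ)² + (r sin θ − e)² = L²
subtracting the θ₁ and θ₂ equations cancels the r² and L² terms:
r = (x₁² − x₂²) / (2[(x₁cos θ₁ + e sin θ₁) − (x₂cos θ₂ + e sin θ₂)]) = 20.0000 → r = 20
L² = (x₁ − r cos θ₁)² + (r sin θ₁ − e)² = 36480.9991 → L = 191.0000 → L = 191
check at θ₃=346°: x = 210.0387 (printed 210.0387) ✓

r = 20, L = 191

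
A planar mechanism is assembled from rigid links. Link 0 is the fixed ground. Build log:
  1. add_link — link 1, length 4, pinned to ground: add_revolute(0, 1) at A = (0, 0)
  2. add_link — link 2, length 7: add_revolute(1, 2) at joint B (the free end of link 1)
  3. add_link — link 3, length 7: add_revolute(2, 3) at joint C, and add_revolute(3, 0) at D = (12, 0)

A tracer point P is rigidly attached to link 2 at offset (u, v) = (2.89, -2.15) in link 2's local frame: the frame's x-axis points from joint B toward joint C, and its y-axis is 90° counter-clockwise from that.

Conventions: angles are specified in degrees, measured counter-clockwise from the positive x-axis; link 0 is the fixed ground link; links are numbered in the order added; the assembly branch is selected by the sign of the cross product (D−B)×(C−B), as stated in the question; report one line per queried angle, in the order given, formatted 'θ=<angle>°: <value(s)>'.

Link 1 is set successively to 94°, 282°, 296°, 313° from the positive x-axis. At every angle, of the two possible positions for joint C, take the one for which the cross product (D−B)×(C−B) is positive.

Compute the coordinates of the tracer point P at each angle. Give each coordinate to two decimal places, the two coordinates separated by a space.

A=(0,0), D=(12.00,0)
θ=94°: B = A + 4.00·(cos94°, sin94°) = (-0.2790, 3.9903)
θ=94°: |BD| = 12.9111
θ=94°: circle(B,7.00) ∩ circle(D,7.00): a=6.4556, h=2.7066
θ=94°:   candidates: C₊=(6.6970,4.5693) cross=34.946; C₋=(5.0240,-0.5790) cross=-34.946
θ=94°:   branch + wants cross > 0 → take C=(6.6970,4.5693) (cross=34.946)
θ=94°: ex = (C−B)/|BC| = (0.9966,0.0827); ey = (-0.0827,0.9966)
θ=94°: P = B + 2.89·ex + -2.15·ey = (2.7789,2.0867)
θ=282°: B = A + 4.00·(cos282°, sin282°) = (0.8316, -3.9126)
θ=282°: |BD| = 11.8339
θ=282°: circle(B,7.00) ∩ circle(D,7.00): a=5.9169, h=3.7403
θ=282°:   candidates: C₊=(5.1792,1.5737) cross=44.262; C₋=(7.6525,-5.4863) cross=-44.262
θ=282°:   branch + wants cross > 0 → take C=(5.1792,1.5737) (cross=44.262)
θ=282°: ex = (C−B)/|BC| = (0.6211,0.7838); ey = (-0.7838,0.6211)
θ=282°: P = B + 2.89·ex + -2.15·ey = (4.3116,-2.9829)
θ=296°: B = A + 4.00·(cos296°, sin296°) = (1.7535, -3.5952)
θ=296°: |BD| = 10.8589
θ=296°: circle(B,7.00) ∩ circle(D,7.00): a=5.4295, h=4.4182
θ=296°:   candidates: C₊=(5.4139,2.3715) cross=47.977; C₋=(8.3395,-5.9667) cross=-47.977
θ=296°:   branch + wants cross > 0 → take C=(5.4139,2.3715) (cross=47.977)
θ=296°: ex = (C−B)/|BC| = (0.5229,0.8524); ey = (-0.8524,0.5229)
θ=296°: P = B + 2.89·ex + -2.15·ey = (5.0973,-2.2561)
θ=313°: B = A + 4.00·(cos313°, sin313°) = (2.7280, -2.9254)
θ=313°: |BD| = 9.7226
θ=313°: circle(B,7.00) ∩ circle(D,7.00): a=4.8613, h=5.0367
θ=313°:   candidates: C₊=(5.8485,3.3406) cross=48.969; C₋=(8.8795,-6.2660) cross=-48.969
θ=313°:   branch + wants cross > 0 → take C=(5.8485,3.3406) (cross=48.969)
θ=313°: ex = (C−B)/|BC| = (0.4458,0.8951); ey = (-0.8951,0.4458)
θ=313°: P = B + 2.89·ex + -2.15·ey = (5.9409,-1.2969)

θ=94°: 2.78 2.09
θ=282°: 4.31 -2.98
θ=296°: 5.10 -2.26
θ=313°: 5.94 -1.30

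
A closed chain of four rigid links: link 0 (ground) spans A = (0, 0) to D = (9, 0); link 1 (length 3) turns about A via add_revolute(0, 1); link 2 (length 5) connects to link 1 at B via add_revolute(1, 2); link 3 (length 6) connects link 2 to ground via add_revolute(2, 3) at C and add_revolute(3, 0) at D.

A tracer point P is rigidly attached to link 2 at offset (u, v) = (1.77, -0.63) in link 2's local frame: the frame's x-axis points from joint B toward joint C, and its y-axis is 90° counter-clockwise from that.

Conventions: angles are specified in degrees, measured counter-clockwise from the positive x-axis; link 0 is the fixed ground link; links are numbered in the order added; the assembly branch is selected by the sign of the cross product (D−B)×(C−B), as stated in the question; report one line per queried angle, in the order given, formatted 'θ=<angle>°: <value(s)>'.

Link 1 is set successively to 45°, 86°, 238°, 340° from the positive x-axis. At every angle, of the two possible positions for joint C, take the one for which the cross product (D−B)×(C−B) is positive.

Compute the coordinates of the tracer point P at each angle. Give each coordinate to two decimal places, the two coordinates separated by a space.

A=(0,0), D=(9.00,0)
θ=45°: B = A + 3.00·(cos45°, sin45°) = (2.1213, 2.1213)
θ=45°: |BD| = 7.1983
θ=45°: circle(B,5.00) ∩ circle(D,6.00): a=2.8351, h=4.1185
θ=45°:   candidates: C₊=(6.0442,5.2214) cross=29.646; C₋=(3.6168,-2.6498) cross=-29.646
θ=45°:   branch + wants cross > 0 → take C=(6.0442,5.2214) (cross=29.646)
θ=45°: ex = (C−B)/|BC| = (0.7846,0.6200); ey = (-0.6200,0.7846)
θ=45°: P = B + 1.77·ex + -0.63·ey = (3.9006,2.7245)
θ=86°: B = A + 3.00·(cos86°, sin86°) = (0.2093, 2.9927)
θ=86°: |BD| = 9.2862
θ=86°: circle(B,5.00) ∩ circle(D,6.00): a=4.0508, h=2.9310
θ=86°:   candidates: C₊=(4.9885,4.4619) cross=27.218; C₋=(3.0994,-1.0874) cross=-27.218
θ=86°:   branch + wants cross > 0 → take C=(4.9885,4.4619) (cross=27.218)
θ=86°: ex = (C−B)/|BC| = (0.9559,0.2938); ey = (-0.2938,0.9559)
θ=86°: P = B + 1.77·ex + -0.63·ey = (2.0863,2.9106)
θ=238°: B = A + 3.00·(cos238°, sin238°) = (-1.5898, -2.5441)
θ=238°: |BD| = 10.8911
θ=238°: circle(B,5.00) ∩ circle(D,6.00): a=4.9405, h=0.7688
θ=238°:   candidates: C₊=(3.0345,-0.6425) cross=8.373; C₋=(3.3937,-2.1376) cross=-8.373
θ=238°:   branch + wants cross > 0 → take C=(3.0345,-0.6425) (cross=8.373)
θ=238°: ex = (C−B)/|BC| = (0.9249,0.3803); ey = (-0.3803,0.9249)
θ=238°: P = B + 1.77·ex + -0.63·ey = (0.2868,-2.4536)
θ=340°: B = A + 3.00·(cos340°, sin340°) = (2.8191, -1.0261)
θ=340°: |BD| = 6.2655
θ=340°: circle(B,5.00) ∩ circle(D,6.00): a=2.2549, h=4.4627
θ=340°:   candidates: C₊=(4.3127,3.7456) cross=27.961; C₋=(5.7744,-5.0592) cross=-27.961
θ=340°:   branch + wants cross > 0 → take C=(4.3127,3.7456) (cross=27.961)
θ=340°: ex = (C−B)/|BC| = (0.2987,0.9543); ey = (-0.9543,0.2987)
θ=340°: P = B + 1.77·ex + -0.63·ey = (3.9491,0.4749)

θ=45°: 3.90 2.72
θ=86°: 2.09 2.91
θ=238°: 0.29 -2.45
θ=340°: 3.95 0.47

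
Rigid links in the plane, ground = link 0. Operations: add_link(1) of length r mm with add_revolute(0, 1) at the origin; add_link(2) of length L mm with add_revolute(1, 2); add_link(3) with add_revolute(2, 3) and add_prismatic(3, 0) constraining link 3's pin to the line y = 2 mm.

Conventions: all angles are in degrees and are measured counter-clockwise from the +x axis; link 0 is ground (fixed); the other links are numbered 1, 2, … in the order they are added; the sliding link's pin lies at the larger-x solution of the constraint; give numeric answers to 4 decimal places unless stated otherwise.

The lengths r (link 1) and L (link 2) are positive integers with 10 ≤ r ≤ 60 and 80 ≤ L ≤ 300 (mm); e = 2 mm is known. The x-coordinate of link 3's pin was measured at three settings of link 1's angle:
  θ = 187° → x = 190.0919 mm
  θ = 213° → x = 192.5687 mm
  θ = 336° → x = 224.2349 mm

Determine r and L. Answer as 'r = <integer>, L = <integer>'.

constraint per measurement: (x − r cos θ)² + (r sin θ − e)² = L²
subtracting the θ₁ and θ₂ equations cancels the r² and L² terms:
r = (x₁² − x₂²) / (2[(x₁cos θ₁ + e sin θ₁) − (x₂cos θ₂ + e sin θ₂)]) = 17.9995 → r = 18
L² = (x₁ − r cos θ₁)² + (r sin θ₁ − e)² = 43264.0045 → L = 208.0000 → L = 208
check at θ₃=336°: x = 224.2349 (printed 224.2349) ✓

r = 18, L = 208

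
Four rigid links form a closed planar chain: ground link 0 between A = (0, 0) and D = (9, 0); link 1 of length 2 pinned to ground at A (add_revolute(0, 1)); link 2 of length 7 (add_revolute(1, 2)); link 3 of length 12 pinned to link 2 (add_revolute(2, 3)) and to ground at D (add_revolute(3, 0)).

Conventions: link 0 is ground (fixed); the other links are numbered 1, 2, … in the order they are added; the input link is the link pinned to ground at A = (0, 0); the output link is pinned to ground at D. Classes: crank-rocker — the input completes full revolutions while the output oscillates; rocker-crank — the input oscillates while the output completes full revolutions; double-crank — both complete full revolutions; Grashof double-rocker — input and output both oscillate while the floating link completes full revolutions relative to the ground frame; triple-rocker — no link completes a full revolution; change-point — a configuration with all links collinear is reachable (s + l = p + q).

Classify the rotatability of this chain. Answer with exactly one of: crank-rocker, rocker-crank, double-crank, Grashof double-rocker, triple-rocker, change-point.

lengths: ground=9, input=2, coupler=7, output=12
sorted: s=2 (shortest), l=12 (longest), p+q=16
s + l = 14 vs p + q = 16
s + l < p + q (Grashof) with shortest = input link → crank-rocker

crank-rocker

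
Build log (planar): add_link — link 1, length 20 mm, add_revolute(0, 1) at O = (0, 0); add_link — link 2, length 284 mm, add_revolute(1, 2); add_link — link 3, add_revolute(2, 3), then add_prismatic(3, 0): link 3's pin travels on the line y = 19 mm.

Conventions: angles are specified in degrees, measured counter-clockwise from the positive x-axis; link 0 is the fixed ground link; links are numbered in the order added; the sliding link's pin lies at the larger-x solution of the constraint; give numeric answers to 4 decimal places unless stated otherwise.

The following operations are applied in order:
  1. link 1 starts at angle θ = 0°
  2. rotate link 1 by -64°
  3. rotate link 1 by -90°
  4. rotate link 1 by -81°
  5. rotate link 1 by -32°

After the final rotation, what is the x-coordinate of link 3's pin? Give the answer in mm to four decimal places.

geometry: r = 20 mm, L = 284 mm, e = 19 mm; θ starts at 0°
rotate link 1 by -64°: θ ← 0° -64° = -64°
rotate link 1 by -90°: θ ← -64° -90° = -154°
rotate link 1 by -81°: θ ← -154° -81° = -235°
rotate link 1 by -32°: θ ← -235° -32° = -267°
crank pin P = (r cos θ, r sin θ) = (-1.046719, 19.972591)
h = r sin θ − e = 19.972591 − 19 = 0.972591
x = r cos θ + √(L² − h²) = -1.046719 + 283.998335 = 282.951615

282.9516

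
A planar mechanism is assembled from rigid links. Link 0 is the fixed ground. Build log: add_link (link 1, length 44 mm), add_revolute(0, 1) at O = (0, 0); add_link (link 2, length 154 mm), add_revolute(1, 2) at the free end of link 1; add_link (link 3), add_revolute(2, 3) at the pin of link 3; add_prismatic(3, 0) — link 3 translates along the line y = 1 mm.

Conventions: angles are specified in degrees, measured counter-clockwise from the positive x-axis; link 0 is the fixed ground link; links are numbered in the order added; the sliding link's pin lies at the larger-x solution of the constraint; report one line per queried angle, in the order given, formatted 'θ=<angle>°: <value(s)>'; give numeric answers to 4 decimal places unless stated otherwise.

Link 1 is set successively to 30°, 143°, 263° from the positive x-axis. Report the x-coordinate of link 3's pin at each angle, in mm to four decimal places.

geometry: r = 44 mm, L = 154 mm, e = 1 mm
θ=30°: crank pin P = (r cos θ, r sin θ) = (38.105118, 22.000000)
θ=30°: h = r sin θ − e = 22.000000 − 1 = 21.000000
θ=30°: x = r cos θ + √(L² − h²) = 38.105118 + 152.561463 = 190.666581
θ=143°: crank pin P = (r cos θ, r sin θ) = (-35.139962, 26.479861)
θ=143°: h = r sin θ − e = 26.479861 − 1 = 25.479861
θ=143°: x = r cos θ + √(L² − h²) = -35.139962 + 151.877506 = 116.737543
θ=263°: crank pin P = (r cos θ, r sin θ) = (-5.362251, -43.672031)
θ=263°: h = r sin θ − e = -43.672031 − 1 = -44.672031
θ=263°: x = r cos θ + √(L² − h²) = -5.362251 + 147.378457 = 142.016206

θ=30°: 190.6666
θ=143°: 116.7375
θ=263°: 142.0162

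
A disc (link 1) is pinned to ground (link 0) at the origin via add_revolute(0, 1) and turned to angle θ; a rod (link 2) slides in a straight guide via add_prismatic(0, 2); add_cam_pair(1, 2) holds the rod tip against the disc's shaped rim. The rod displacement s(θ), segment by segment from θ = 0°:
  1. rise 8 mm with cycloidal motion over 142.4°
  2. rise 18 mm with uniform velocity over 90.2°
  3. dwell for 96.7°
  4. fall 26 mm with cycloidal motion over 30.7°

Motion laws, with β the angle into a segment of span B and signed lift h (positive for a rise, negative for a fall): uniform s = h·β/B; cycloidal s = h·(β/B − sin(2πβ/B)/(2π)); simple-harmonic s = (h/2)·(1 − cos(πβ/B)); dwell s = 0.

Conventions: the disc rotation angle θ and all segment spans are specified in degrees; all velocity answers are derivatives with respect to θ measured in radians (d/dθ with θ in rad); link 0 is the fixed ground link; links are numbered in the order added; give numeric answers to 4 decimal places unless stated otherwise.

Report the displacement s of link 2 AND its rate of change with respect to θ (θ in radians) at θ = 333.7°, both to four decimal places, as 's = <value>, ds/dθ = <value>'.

segment 1 (0° to 142.4°, cycloidal, h = 8) is passed completely: s = 0.0000 + (8) = 8.0000
segment 2 (142.4° to 232.6°, uniform, h = 18) is passed completely: s = 8.0000 + (18) = 26.0000
segment 3 (232.6° to 329.3°, dwell): s unchanged at 26.0000
θ = 333.7° falls in segment 4 (329.3° to 360°, cycloidal, h = -26): β = 333.7 − 329.3 = 4.4°, B = 30.7°; Δs = -26·(0.1433 − sin(2π·0.1433)/(2π)) = -0.4836; s = 26.0000 − 0.4836 = 25.5164
velocity in seg [329.3°–360°] (cycloidal), θ in radians: β = 4.4° = 0.0768 rad, B = 30.7° = 0.5358 rad; ds/dθ = (h/B)(1 − cos(2πβ/B)) = ((-26)/0.5358)(1 − cos(2π·0.1433)) = -18.380874 mm/rad

s = 25.5164, ds/dθ = -18.3809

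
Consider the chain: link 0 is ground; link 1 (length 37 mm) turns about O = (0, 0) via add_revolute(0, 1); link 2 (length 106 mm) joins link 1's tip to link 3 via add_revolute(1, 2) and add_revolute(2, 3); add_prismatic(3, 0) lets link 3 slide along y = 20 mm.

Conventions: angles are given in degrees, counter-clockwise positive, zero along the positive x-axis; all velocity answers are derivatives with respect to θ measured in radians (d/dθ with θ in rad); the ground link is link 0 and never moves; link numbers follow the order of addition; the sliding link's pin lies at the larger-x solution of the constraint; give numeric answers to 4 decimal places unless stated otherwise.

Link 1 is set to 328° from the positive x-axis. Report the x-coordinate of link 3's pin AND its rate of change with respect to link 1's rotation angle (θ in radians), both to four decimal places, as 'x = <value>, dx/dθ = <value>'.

geometry: r = 37 mm, L = 106 mm, e = 20 mm
crank pin P = (r cos θ, r sin θ) = (31.377780, -19.607013)
h = r sin θ − e = -19.607013 − 20 = -39.607013
x = r cos θ + √(L² − h²) = 31.377780 + 98.322350 = 129.700130
dx/dθ = −r sin θ − h·r cos θ/√(L² − h²) (θ in radians; h = -39.607013) = 32.246866

x = 129.7001, dx/dθ = 32.2469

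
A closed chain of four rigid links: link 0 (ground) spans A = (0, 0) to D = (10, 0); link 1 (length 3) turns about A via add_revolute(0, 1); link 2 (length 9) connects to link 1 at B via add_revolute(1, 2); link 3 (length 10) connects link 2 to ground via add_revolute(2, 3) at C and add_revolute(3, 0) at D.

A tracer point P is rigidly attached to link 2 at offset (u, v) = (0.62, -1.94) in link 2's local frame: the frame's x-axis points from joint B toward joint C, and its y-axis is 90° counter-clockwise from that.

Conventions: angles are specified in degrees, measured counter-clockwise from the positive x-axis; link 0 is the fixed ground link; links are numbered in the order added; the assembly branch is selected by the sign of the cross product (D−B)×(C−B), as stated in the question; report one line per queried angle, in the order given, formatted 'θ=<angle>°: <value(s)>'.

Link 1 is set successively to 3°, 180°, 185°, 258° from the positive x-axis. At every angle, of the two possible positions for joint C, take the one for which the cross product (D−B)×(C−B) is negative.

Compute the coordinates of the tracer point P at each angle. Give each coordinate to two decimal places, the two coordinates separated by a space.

A=(0,0), D=(10.00,0)
θ=3°: B = A + 3.00·(cos3°, sin3°) = (2.9959, 0.1570)
θ=3°: |BD| = 7.0059
θ=3°: circle(B,9.00) ∩ circle(D,10.00): a=2.1469, h=8.7402
θ=3°:   candidates: C₊=(5.3382,8.8469) cross=61.233; C₋=(4.9464,-8.6291) cross=-61.233
θ=3°:   branch - wants cross < 0 → take C=(4.9464,-8.6291) (cross=-61.233)
θ=3°: ex = (C−B)/|BC| = (0.2167,-0.9762); ey = (0.9762,0.2167)
θ=3°: P = B + 0.62·ex + -1.94·ey = (1.2364,-0.8687)
θ=180°: B = A + 3.00·(cos180°, sin180°) = (-3.0000, 0.0000)
θ=180°: |BD| = 13.0000
θ=180°: circle(B,9.00) ∩ circle(D,10.00): a=5.7692, h=6.9077
θ=180°:   candidates: C₊=(2.7692,6.9077) cross=89.800; C₋=(2.7692,-6.9077) cross=-89.800
θ=180°:   branch - wants cross < 0 → take C=(2.7692,-6.9077) (cross=-89.800)
θ=180°: ex = (C−B)/|BC| = (0.6410,-0.7675); ey = (0.7675,0.6410)
θ=180°: P = B + 0.62·ex + -1.94·ey = (-4.0916,-1.7195)
θ=185°: B = A + 3.00·(cos185°, sin185°) = (-2.9886, -0.2615)
θ=185°: |BD| = 12.9912
θ=185°: circle(B,9.00) ∩ circle(D,10.00): a=5.7643, h=6.9118
θ=185°:   candidates: C₊=(2.6355,6.7649) cross=89.792; C₋=(2.9137,-7.0558) cross=-89.792
θ=185°:   branch - wants cross < 0 → take C=(2.9137,-7.0558) (cross=-89.792)
θ=185°: ex = (C−B)/|BC| = (0.6558,-0.7549); ey = (0.7549,0.6558)
θ=185°: P = B + 0.62·ex + -1.94·ey = (-4.0465,-2.0018)
θ=258°: B = A + 3.00·(cos258°, sin258°) = (-0.6237, -2.9344)
θ=258°: |BD| = 11.0216
θ=258°: circle(B,9.00) ∩ circle(D,10.00): a=4.6488, h=7.7064
θ=258°:   candidates: C₊=(1.8055,5.7315) cross=84.936; C₋=(5.9091,-9.1249) cross=-84.936
θ=258°:   branch - wants cross < 0 → take C=(5.9091,-9.1249) (cross=-84.936)
θ=258°: ex = (C−B)/|BC| = (0.7259,-0.6878); ey = (0.6878,0.7259)
θ=258°: P = B + 0.62·ex + -1.94·ey = (-1.5081,-4.7691)

θ=3°: 1.24 -0.87
θ=180°: -4.09 -1.72
θ=185°: -4.05 -2.00
θ=258°: -1.51 -4.77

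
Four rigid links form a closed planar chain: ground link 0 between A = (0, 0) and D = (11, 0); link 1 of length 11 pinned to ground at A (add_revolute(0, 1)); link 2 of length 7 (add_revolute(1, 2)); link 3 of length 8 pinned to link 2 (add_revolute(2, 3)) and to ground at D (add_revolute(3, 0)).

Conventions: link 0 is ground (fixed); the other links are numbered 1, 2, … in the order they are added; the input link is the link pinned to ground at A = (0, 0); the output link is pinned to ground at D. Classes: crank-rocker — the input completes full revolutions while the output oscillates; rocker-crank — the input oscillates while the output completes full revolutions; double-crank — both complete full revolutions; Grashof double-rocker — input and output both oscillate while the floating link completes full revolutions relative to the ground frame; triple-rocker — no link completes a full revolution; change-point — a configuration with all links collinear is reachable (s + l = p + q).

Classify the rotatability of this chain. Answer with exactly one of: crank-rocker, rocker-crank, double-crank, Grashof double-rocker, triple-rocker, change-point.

lengths: ground=11, input=11, coupler=7, output=8
sorted: s=7 (shortest), l=11 (longest), p+q=19
s + l = 18 vs p + q = 19
s + l < p + q (Grashof) with shortest = coupler link → Grashof double-rocker

Grashof double-rocker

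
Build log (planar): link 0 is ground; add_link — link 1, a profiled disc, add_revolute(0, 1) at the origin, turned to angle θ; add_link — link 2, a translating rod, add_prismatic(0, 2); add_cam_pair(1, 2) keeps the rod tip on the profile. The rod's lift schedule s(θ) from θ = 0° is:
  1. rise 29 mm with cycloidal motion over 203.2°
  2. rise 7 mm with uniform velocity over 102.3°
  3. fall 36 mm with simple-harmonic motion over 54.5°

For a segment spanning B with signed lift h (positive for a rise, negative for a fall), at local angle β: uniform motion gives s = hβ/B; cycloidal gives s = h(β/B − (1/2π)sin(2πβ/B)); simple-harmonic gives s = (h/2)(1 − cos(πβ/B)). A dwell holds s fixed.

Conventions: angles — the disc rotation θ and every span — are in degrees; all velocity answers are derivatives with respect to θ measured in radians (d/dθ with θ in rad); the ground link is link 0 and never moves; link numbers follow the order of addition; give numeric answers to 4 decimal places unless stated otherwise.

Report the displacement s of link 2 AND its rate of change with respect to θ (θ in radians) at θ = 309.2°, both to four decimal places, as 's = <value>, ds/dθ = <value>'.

seg 1 [0°–203.2°] cycloidal, h=29: full span → s += 29 → s = 29.0000
seg 2 [203.2°–305.5°] uniform, h=7: full span → s += 7 → s = 36.0000
seg 3 [305.5°–360°] simple-harmonic, h=-36: θ=309.2° here. β=3.7, B=54.5. -36/2·(1 − cos(π·0.0679)) = -0.4079 → s = 35.5921
velocity in seg [305.5°–360°] (simple-harmonic), θ in radians: β = 3.7° = 0.0646 rad, B = 54.5° = 0.9512 rad; ds/dθ = (πh/(2B)) sin(πβ/B) = (π·(-36)/(2·0.9512)) sin(π·0.0679) = -12.583631 mm/rad

s = 35.5921, ds/dθ = -12.5836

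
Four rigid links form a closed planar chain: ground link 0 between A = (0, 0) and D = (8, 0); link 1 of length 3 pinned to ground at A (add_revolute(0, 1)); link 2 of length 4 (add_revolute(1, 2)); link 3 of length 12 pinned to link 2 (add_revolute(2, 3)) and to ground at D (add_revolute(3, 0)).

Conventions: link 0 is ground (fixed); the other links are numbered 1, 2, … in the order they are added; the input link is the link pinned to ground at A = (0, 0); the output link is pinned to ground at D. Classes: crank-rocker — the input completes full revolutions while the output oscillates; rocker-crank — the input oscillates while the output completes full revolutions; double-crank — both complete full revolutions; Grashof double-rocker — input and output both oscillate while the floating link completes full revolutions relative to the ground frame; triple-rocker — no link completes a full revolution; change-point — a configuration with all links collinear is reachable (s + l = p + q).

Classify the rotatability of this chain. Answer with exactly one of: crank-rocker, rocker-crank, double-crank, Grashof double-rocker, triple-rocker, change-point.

lengths: ground=8, input=3, coupler=4, output=12
sorted: s=3 (shortest), l=12 (longest), p+q=12
s + l = 15 vs p + q = 12
s + l > p + q → non-Grashof → no link fully rotates → triple-rocker

triple-rocker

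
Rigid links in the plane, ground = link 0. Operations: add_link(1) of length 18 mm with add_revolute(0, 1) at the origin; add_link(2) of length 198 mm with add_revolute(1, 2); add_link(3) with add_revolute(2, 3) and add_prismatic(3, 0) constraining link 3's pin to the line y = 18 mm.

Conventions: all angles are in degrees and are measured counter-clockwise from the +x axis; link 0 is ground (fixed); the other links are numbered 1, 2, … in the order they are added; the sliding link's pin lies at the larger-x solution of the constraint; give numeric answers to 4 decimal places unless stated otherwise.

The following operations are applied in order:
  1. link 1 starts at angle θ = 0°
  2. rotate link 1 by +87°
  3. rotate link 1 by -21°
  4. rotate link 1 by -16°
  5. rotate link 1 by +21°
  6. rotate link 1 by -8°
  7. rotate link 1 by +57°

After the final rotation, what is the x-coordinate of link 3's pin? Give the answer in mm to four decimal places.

geometry: r = 18 mm, L = 198 mm, e = 18 mm; θ starts at 0°
rotate link 1 by +87°: θ ← 0° +87° = 87°
rotate link 1 by -21°: θ ← 87° -21° = 66°
rotate link 1 by -16°: θ ← 66° -16° = 50°
rotate link 1 by +21°: θ ← 50° +21° = 71°
rotate link 1 by -8°: θ ← 71° -8° = 63°
rotate link 1 by +57°: θ ← 63° +57° = 120°
crank pin P = (r cos θ, r sin θ) = (-9.000000, 15.588457)
h = r sin θ − e = 15.588457 − 18 = -2.411543
x = r cos θ + √(L² − h²) = -9.000000 + 197.985314 = 188.985314

188.9853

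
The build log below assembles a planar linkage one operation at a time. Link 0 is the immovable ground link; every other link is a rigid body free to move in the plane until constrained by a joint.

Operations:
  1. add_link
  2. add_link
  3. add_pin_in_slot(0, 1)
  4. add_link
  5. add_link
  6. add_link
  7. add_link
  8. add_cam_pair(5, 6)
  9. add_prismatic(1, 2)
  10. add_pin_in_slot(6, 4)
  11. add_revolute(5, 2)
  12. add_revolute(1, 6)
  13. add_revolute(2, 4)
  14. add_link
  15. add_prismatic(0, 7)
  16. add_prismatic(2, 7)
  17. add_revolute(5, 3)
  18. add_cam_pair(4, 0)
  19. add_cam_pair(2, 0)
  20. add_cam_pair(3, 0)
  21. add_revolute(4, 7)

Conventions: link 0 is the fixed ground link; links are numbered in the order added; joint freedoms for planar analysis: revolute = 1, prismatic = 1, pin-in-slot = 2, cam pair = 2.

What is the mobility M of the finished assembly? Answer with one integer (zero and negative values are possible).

link 0 = ground. State L|J1|J2 = 1|0|0
+link1  2|0|0
+link2  3|0|0
PS(0,1) f=2→J2  3|0|1
+link3  4|0|1
+link4  5|0|1
+link5  6|0|1
+link6  7|0|1
C(5,6) f=2→J2  7|0|2
P(1,2) f=1→J1  7|1|2
PS(6,4) f=2→J2  7|1|3
R(5,2) f=1→J1  7|2|3
R(1,6) f=1→J1  7|3|3
R(2,4) f=1→J1  7|4|3
+link7  8|4|3
P(0,7) f=1→J1  8|5|3
P(2,7) f=1→J1  8|6|3
R(5,3) f=1→J1  8|7|3
C(4,0) f=2→J2  8|7|4
C(2,0) f=2→J2  8|7|5
C(3,0) f=2→J2  8|7|6
R(4,7) f=1→J1  8|8|6
M = 3(8−1)−2·8−6 = 21−16−6 = -1

M = -1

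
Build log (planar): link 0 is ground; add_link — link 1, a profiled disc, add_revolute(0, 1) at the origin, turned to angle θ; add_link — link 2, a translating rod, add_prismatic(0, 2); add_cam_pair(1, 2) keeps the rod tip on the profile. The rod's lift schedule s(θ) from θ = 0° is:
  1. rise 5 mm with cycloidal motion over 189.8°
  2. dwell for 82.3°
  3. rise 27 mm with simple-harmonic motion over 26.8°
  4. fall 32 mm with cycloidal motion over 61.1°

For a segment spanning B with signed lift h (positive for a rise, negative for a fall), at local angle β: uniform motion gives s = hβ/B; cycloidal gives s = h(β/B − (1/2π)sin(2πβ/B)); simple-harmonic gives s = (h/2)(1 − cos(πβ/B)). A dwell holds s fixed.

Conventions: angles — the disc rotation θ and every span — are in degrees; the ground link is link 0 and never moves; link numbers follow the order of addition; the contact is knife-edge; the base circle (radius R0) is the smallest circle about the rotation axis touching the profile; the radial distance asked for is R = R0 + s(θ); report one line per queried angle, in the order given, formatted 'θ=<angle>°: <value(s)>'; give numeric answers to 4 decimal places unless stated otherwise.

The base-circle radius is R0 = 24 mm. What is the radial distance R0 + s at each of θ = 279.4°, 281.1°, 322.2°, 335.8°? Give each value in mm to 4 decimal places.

seg 1 [0°–189.8°] cycloidal, h=5: full span → s += 5 → s = 5.0000
seg 2 [189.8°–272.1°] dwell: s stays 5.0000
seg 3 [272.1°–298.9°] simple-harmonic, h=27: θ=279.4° here. β=7.3, B=26.8. 27/2·(1 − cos(π·0.2724)) = 4.6485 → s = 9.6485
seg 3 [272.1°–298.9°] simple-harmonic, h=27: θ=281.1° here. β=9, B=26.8. 27/2·(1 − cos(π·0.3358)) = 6.8416 → s = 11.8416
seg 3 [272.1°–298.9°] simple-harmonic, h=27: full span → s += 27 → s = 32.0000
seg 4 [298.9°–360°] cycloidal, h=-32: θ=322.2° here. β=23.3, B=61.1. -32·(0.3813 − sin(2π·0.3813)/(2π)) = -8.7480 → s = 23.2520
seg 4 [298.9°–360°] cycloidal, h=-32: θ=335.8° here. β=36.9, B=61.1. -32·(0.6039 − sin(2π·0.6039)/(2π)) = -22.4200 → s = 9.5800
θ=279.4°: R = R0 + s = 24 + 9.6485 = 33.6485
θ=281.1°: R = R0 + s = 24 + 11.8416 = 35.8416
θ=322.2°: R = R0 + s = 24 + 23.2520 = 47.2520
θ=335.8°: R = R0 + s = 24 + 9.5800 = 33.5800

θ=279.4°: 33.6485
θ=281.1°: 35.8416
θ=322.2°: 47.2520
θ=335.8°: 33.5800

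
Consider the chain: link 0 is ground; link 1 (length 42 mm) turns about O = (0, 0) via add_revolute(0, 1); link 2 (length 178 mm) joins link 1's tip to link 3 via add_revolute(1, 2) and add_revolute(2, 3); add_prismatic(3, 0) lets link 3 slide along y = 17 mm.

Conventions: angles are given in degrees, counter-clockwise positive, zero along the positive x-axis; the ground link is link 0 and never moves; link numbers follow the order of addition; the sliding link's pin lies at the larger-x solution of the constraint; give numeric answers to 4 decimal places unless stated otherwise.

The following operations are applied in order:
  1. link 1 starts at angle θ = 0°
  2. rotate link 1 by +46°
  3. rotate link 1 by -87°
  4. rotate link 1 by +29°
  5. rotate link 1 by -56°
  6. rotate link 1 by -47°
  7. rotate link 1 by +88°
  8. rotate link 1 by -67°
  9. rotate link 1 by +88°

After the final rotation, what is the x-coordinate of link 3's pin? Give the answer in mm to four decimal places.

geometry: r = 42 mm, L = 178 mm, e = 17 mm; θ starts at 0°
rotate link 1 by +46°: θ ← 0° +46° = 46°
rotate link 1 by -87°: θ ← 46° -87° = -41°
rotate link 1 by +29°: θ ← -41° +29° = -12°
rotate link 1 by -56°: θ ← -12° -56° = -68°
rotate link 1 by -47°: θ ← -68° -47° = -115°
rotate link 1 by +88°: θ ← -115° +88° = -27°
rotate link 1 by -67°: θ ← -27° -67° = -94°
rotate link 1 by +88°: θ ← -94° +88° = -6°
crank pin P = (r cos θ, r sin θ) = (41.769920, -4.390195)
h = r sin θ − e = -4.390195 − 17 = -21.390195
x = r cos θ + √(L² − h²) = 41.769920 + 176.710100 = 218.480020

218.4800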